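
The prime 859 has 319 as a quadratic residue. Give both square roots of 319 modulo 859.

370, 489

Since 859 ≡ 3 (mod 4), a square root of 319 is 319^((859+1)/4) = 319^215 mod 859.
Repeated squaring: 319^2≡399, 319^4≡286, 319^8≡191, 319^16≡403, 319^32≡58, 319^64≡787, 319^128≡30 (mod 859).
319^215 = 319^(128+64+16+4+2+1) ≡ 370 (mod 859).
Check: 370² = 136900 ≡ 319 (mod 859). The two roots are 370 and 489.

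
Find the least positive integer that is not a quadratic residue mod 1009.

11

(2/1009) = +1, so 2 is a residue.
(3/1009) = +1, so 3 is a residue.
(4/1009) = +1, so 4 is a residue.
(5/1009) = +1, so 5 is a residue.
(6/1009) = +1, so 6 is a residue.
(7/1009) = +1, so 7 is a residue.
(8/1009) = +1, so 8 is a residue.
(9/1009) = +1, so 9 is a residue.
(10/1009) = +1, so 10 is a residue.
(11/1009) = −1, so 11 is the smallest positive non-residue mod 1009.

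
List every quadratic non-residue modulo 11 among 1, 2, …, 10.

2 6 7 8 10

Square k = 1,…,5 (k and 11−k give the same square):
1²=1, 2²=4, 3²=9, 4²≡5, 5²≡3 (mod 11).
The residues are {1, 3, 4, 5, 9}; the non-residues are the remaining 5 nonzero classes.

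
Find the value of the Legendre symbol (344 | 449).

Pull out 2^3: since 449 ≡ 1 (mod 8), (2/449) = +1, so (2/449)^3 = +1.
Reciprocity: 43 ≡ 3 and 449 ≡ 1 (mod 4), so (43/449) = +(449/43).
Reduce top mod 43: now compute (19/43).
Reciprocity: 19 ≡ 3 and 43 ≡ 3 (mod 4), so (19/43) = −(43/19).
Reduce top mod 19: now compute (5/19).
Reciprocity: 5 ≡ 1 and 19 ≡ 3 (mod 4), so (5/19) = +(19/5).
Reduce top mod 5: now compute (4/5).
Pull out 2^2: since 5 ≡ 5 (mod 8), (2/5) = -1, so (2/5)^2 = +1.
Reached (1/5) = 1. Collecting the sign flips along the way, the symbol is -1.

-1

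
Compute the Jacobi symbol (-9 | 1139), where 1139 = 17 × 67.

-1

First reduce: -9 ≡ 1130 (mod 1139).
Pull out 2: since 1139 ≡ 3 (mod 8), (2/1139) = -1.
Reciprocity: 565 ≡ 1 and 1139 ≡ 3 (mod 4), so (565/1139) = +(1139/565).
Reduce top mod 565: now compute (9/565).
Reciprocity: 9 ≡ 1 and 565 ≡ 1 (mod 4), so (9/565) = +(565/9).
Reduce top mod 9: now compute (7/9).
Reciprocity: 7 ≡ 3 and 9 ≡ 1 (mod 4), so (7/9) = +(9/7).
Reduce top mod 7: now compute (2/7).
Pull out 2: since 7 ≡ 7 (mod 8), (2/7) = +1.
Reached (1/7) = 1. Collecting the sign flips along the way, the symbol is -1.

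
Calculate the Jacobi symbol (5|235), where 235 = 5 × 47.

Reciprocity: 5 ≡ 1 and 235 ≡ 3 (mod 4), so (5/235) = +(235/5).
Reduce top mod 5: now compute (0/5).
Top reduces to 0: gcd > 1, so the symbol is 0.

0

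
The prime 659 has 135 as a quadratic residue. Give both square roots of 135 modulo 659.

189, 470

Since 659 ≡ 3 (mod 4), a square root of 135 is 135^((659+1)/4) = 135^165 mod 659.
Repeated squaring: 135^2≡432, 135^4≡127, 135^8≡313, 135^16≡437, 135^32≡518, 135^64≡111, 135^128≡459 (mod 659).
135^165 = 135^(128+32+4+1) ≡ 470 (mod 659).
Check: 470² = 220900 ≡ 135 (mod 659). The two roots are 189 and 470.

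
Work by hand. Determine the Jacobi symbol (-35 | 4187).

First reduce: -35 ≡ 4152 (mod 4187).
Pull out 2^3: since 4187 ≡ 3 (mod 8), (2/4187) = -1, so (2/4187)^3 = -1.
Reciprocity: 519 ≡ 3 and 4187 ≡ 3 (mod 4), so (519/4187) = −(4187/519).
Reduce top mod 519: now compute (35/519).
Reciprocity: 35 ≡ 3 and 519 ≡ 3 (mod 4), so (35/519) = −(519/35).
Reduce top mod 35: now compute (29/35).
Reciprocity: 29 ≡ 1 and 35 ≡ 3 (mod 4), so (29/35) = +(35/29).
Reduce top mod 29: now compute (6/29).
Pull out 2: since 29 ≡ 5 (mod 8), (2/29) = -1.
Reciprocity: 3 ≡ 3 and 29 ≡ 1 (mod 4), so (3/29) = +(29/3).
Reduce top mod 3: now compute (2/3).
Pull out 2: since 3 ≡ 3 (mod 8), (2/3) = -1.
Reached (1/3) = 1. Collecting the sign flips along the way, the symbol is -1.

-1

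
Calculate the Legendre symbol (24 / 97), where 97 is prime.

Euler's criterion: (24/97) ≡ 24^48 (mod 97).
24^2 ≡ 91 (mod 97)
24^4 ≡ 36 (mod 97)
24^8 ≡ 35 (mod 97)
24^16 ≡ 61 (mod 97)
24^32 ≡ 35 (mod 97)
24^48 = 24^(32+16) ≡ 1 (mod 97).
Result is 1, so (24/97) = 1.

1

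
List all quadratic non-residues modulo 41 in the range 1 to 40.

3,6,7,11,12,13,14,15,17,19,22,24,26,27,28,29,30,34,35,38

Square k = 1,…,20 (k and 41−k give the same square):
1²=1, 2²=4, 3²=9, 4²=16, 5²=25, 6²=36, 7²≡8, 8²≡23, 9²≡40, 10²≡18, 11²≡39, 12²≡21, 13²≡5, 14²≡32, 15²≡20, 16²≡10, 17²≡2, 18²≡37, 19²≡33, 20²≡31 (mod 41).
The residues are {1, 2, 4, 5, 8, 9, 10, 16, 18, 20, 21, 23, 25, 31, 32, 33, 36, 37, 39, 40}; the non-residues are the remaining 20 nonzero classes.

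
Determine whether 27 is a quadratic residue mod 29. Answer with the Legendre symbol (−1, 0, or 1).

-1

Reciprocity: 27 ≡ 3 and 29 ≡ 1 (mod 4), so (27/29) = +(29/27).
Reduce top mod 27: now compute (2/27).
Pull out 2: since 27 ≡ 3 (mod 8), (2/27) = -1.
Reached (1/27) = 1. Collecting the sign flips along the way, the symbol is -1.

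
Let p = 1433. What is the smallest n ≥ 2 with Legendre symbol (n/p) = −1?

3

(2/1433) = +1, so 2 is a residue.
(3/1433) = −1, so 3 is the smallest positive non-residue mod 1433.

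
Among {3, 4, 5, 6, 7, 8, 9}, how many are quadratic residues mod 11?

(3/11) = +1 → QR.
(4/11) = +1 → QR.
(5/11) = +1 → QR.
(6/11) = -1 → non-residue.
(7/11) = -1 → non-residue.
(8/11) = -1 → non-residue.
(9/11) = +1 → QR.
Total quadratic residues among the 7: 4.

4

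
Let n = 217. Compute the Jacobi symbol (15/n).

-1

Reciprocity: 15 ≡ 3 and 217 ≡ 1 (mod 4), so (15/217) = +(217/15).
Reduce top mod 15: now compute (7/15).
Reciprocity: 7 ≡ 3 and 15 ≡ 3 (mod 4), so (7/15) = −(15/7).
Reduce top mod 7: now compute (1/7).
Reached (1/7) = 1. Collecting the sign flips along the way, the symbol is -1.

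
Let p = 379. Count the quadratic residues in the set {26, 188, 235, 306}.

(26/379) = +1 → QR.
(188/379) = -1 → non-residue.
(235/379) = -1 → non-residue.
(306/379) = +1 → QR.
Total quadratic residues among the 4: 2.

2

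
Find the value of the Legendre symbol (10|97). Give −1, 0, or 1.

Euler's criterion: (10/97) ≡ 10^48 (mod 97).
10^2 ≡ 3 (mod 97)
10^4 ≡ 9 (mod 97)
10^8 ≡ 81 (mod 97)
10^16 ≡ 62 (mod 97)
10^32 ≡ 61 (mod 97)
10^48 = 10^(32+16) ≡ 96 (mod 97).
Result is 96 ≡ −1, so (10/97) = −1.

-1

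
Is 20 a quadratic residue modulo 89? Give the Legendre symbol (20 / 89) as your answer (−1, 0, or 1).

1

Pull out 2^2: since 89 ≡ 1 (mod 8), (2/89) = +1, so (2/89)^2 = +1.
Reciprocity: 5 ≡ 1 and 89 ≡ 1 (mod 4), so (5/89) = +(89/5).
Reduce top mod 5: now compute (4/5).
Pull out 2^2: since 5 ≡ 5 (mod 8), (2/5) = -1, so (2/5)^2 = +1.
Reached (1/5) = 1. Collecting the sign flips along the way, the symbol is +1.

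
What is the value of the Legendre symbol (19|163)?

Euler's criterion: (19/163) ≡ 19^81 (mod 163).
19^2 ≡ 35 (mod 163)
19^4 ≡ 84 (mod 163)
19^8 ≡ 47 (mod 163)
19^16 ≡ 90 (mod 163)
19^32 ≡ 113 (mod 163)
19^64 ≡ 55 (mod 163)
19^81 = 19^(64+16+1) ≡ 162 (mod 163).
Result is 162 ≡ −1, so (19/163) = −1.

-1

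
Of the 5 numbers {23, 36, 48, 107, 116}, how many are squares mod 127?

(23/127) = -1 → non-residue.
(36/127) = +1 → QR.
(48/127) = -1 → non-residue.
(107/127) = +1 → QR.
(116/127) = -1 → non-residue.
Total quadratic residues among the 5: 2.

2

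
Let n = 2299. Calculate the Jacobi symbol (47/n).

Reciprocity: 47 ≡ 3 and 2299 ≡ 3 (mod 4), so (47/2299) = −(2299/47).
Reduce top mod 47: now compute (43/47).
Reciprocity: 43 ≡ 3 and 47 ≡ 3 (mod 4), so (43/47) = −(47/43).
Reduce top mod 43: now compute (4/43).
Pull out 2^2: since 43 ≡ 3 (mod 8), (2/43) = -1, so (2/43)^2 = +1.
Reached (1/43) = 1. Collecting the sign flips along the way, the symbol is +1.

1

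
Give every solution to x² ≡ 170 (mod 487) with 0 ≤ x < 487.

189, 298

Since 487 ≡ 3 (mod 4), a square root of 170 is 170^((487+1)/4) = 170^122 mod 487.
Repeated squaring: 170^2≡167, 170^4≡130, 170^8≡342, 170^16≡84, 170^32≡238, 170^64≡152 (mod 487).
170^122 = 170^(64+32+16+8+2) ≡ 189 (mod 487).
Check: 189² = 35721 ≡ 170 (mod 487). The two roots are 189 and 298.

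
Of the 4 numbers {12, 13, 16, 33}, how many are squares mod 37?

(12/37) = +1 → QR.
(13/37) = -1 → non-residue.
(16/37) = +1 → QR.
(33/37) = +1 → QR.
Total quadratic residues among the 4: 3.

3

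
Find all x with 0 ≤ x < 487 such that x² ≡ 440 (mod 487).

165, 322

Since 487 ≡ 3 (mod 4), a square root of 440 is 440^((487+1)/4) = 440^122 mod 487.
Repeated squaring: 440^2≡261, 440^4≡428, 440^8≡72, 440^16≡314, 440^32≡222, 440^64≡97 (mod 487).
440^122 = 440^(64+32+16+8+2) ≡ 322 (mod 487).
Check: 322² = 103684 ≡ 440 (mod 487). The two roots are 165 and 322.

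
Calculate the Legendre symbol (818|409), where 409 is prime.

0

First reduce: 818 ≡ 0 (mod 409).
Top reduces to 0: gcd > 1, so the symbol is 0.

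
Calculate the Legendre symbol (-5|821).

Euler's criterion: (-5/821) ≡ 816^410 (mod 821).
816^2 ≡ 25 (mod 821)
816^4 ≡ 625 (mod 821)
816^8 ≡ 650 (mod 821)
816^16 ≡ 506 (mod 821)
816^32 ≡ 705 (mod 821)
816^64 ≡ 320 (mod 821)
816^128 ≡ 596 (mod 821)
816^256 ≡ 544 (mod 821)
816^410 = 816^(256+128+16+8+2) ≡ 1 (mod 821).
Result is 1, so (-5/821) = 1.

1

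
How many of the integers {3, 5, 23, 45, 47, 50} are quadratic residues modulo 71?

(3/71) = +1 → QR.
(5/71) = +1 → QR.
(23/71) = -1 → non-residue.
(45/71) = +1 → QR.
(47/71) = -1 → non-residue.
(50/71) = +1 → QR.
Total quadratic residues among the 6: 4.

4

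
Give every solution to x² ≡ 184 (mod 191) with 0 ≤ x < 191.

39, 152

Since 191 ≡ 3 (mod 4), a square root of 184 is 184^((191+1)/4) = 184^48 mod 191.
Repeated squaring: 184^2≡49, 184^4≡109, 184^8≡39, 184^16≡184, 184^32≡49 (mod 191).
184^48 = 184^(32+16) ≡ 39 (mod 191).
Check: 39² = 1521 ≡ 184 (mod 191). The two roots are 39 and 152.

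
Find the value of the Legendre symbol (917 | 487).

1

First reduce: 917 ≡ 430 (mod 487).
Pull out 2: since 487 ≡ 7 (mod 8), (2/487) = +1.
Reciprocity: 215 ≡ 3 and 487 ≡ 3 (mod 4), so (215/487) = −(487/215).
Reduce top mod 215: now compute (57/215).
Reciprocity: 57 ≡ 1 and 215 ≡ 3 (mod 4), so (57/215) = +(215/57).
Reduce top mod 57: now compute (44/57).
Pull out 2^2: since 57 ≡ 1 (mod 8), (2/57) = +1, so (2/57)^2 = +1.
Reciprocity: 11 ≡ 3 and 57 ≡ 1 (mod 4), so (11/57) = +(57/11).
Reduce top mod 11: now compute (2/11).
Pull out 2: since 11 ≡ 3 (mod 8), (2/11) = -1.
Reached (1/11) = 1. Collecting the sign flips along the way, the symbol is +1.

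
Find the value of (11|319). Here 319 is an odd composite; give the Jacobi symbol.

0

Reciprocity: 11 ≡ 3 and 319 ≡ 3 (mod 4), so (11/319) = −(319/11).
Reduce top mod 11: now compute (0/11).
Top reduces to 0: gcd > 1, so the symbol is 0.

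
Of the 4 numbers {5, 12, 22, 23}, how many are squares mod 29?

(5/29) = +1 → QR.
(12/29) = -1 → non-residue.
(22/29) = +1 → QR.
(23/29) = +1 → QR.
Total quadratic residues among the 4: 3.

3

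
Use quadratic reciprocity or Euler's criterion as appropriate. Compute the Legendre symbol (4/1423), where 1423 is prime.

Pull out 2^2: since 1423 ≡ 7 (mod 8), (2/1423) = +1, so (2/1423)^2 = +1.
Reached (1/1423) = 1. Collecting the sign flips along the way, the symbol is +1.

1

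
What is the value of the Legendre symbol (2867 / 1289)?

1

First reduce: 2867 ≡ 289 (mod 1289).
Reciprocity: 289 ≡ 1 and 1289 ≡ 1 (mod 4), so (289/1289) = +(1289/289).
Reduce top mod 289: now compute (133/289).
Reciprocity: 133 ≡ 1 and 289 ≡ 1 (mod 4), so (133/289) = +(289/133).
Reduce top mod 133: now compute (23/133).
Reciprocity: 23 ≡ 3 and 133 ≡ 1 (mod 4), so (23/133) = +(133/23).
Reduce top mod 23: now compute (18/23).
Pull out 2: since 23 ≡ 7 (mod 8), (2/23) = +1.
Reciprocity: 9 ≡ 1 and 23 ≡ 3 (mod 4), so (9/23) = +(23/9).
Reduce top mod 9: now compute (5/9).
Reciprocity: 5 ≡ 1 and 9 ≡ 1 (mod 4), so (5/9) = +(9/5).
Reduce top mod 5: now compute (4/5).
Pull out 2^2: since 5 ≡ 5 (mod 8), (2/5) = -1, so (2/5)^2 = +1.
Reached (1/5) = 1. Collecting the sign flips along the way, the symbol is +1.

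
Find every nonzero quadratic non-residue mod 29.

Square k = 1,…,14 (k and 29−k give the same square):
1²=1, 2²=4, 3²=9, 4²=16, 5²=25, 6²≡7, 7²≡20, 8²≡6, 9²≡23, 10²≡13, 11²≡5, 12²≡28, 13²≡24, 14²≡22 (mod 29).
The residues are {1, 4, 5, 6, 7, 9, 13, 16, 20, 22, 23, 24, 25, 28}; the non-residues are the remaining 14 nonzero classes.

2, 3, 8, 10, 11, 12, 14, 15, 17, 18, 19, 21, 26, 27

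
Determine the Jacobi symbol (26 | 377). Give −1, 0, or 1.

0

Pull out 2: since 377 ≡ 1 (mod 8), (2/377) = +1.
Reciprocity: 13 ≡ 1 and 377 ≡ 1 (mod 4), so (13/377) = +(377/13).
Reduce top mod 13: now compute (0/13).
Top reduces to 0: gcd > 1, so the symbol is 0.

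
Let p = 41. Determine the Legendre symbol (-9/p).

Euler's criterion: (-9/41) ≡ 32^20 (mod 41).
32^2 ≡ 40 (mod 41)
32^4 ≡ 1 (mod 41)
32^8 ≡ 1 (mod 41)
32^16 ≡ 1 (mod 41)
32^20 = 32^(16+4) ≡ 1 (mod 41).
Result is 1, so (-9/41) = 1.

1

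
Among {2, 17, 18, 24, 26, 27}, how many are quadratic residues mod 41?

2

(2/41) = +1 → QR.
(17/41) = -1 → non-residue.
(18/41) = +1 → QR.
(24/41) = -1 → non-residue.
(26/41) = -1 → non-residue.
(27/41) = -1 → non-residue.
Total quadratic residues among the 6: 2.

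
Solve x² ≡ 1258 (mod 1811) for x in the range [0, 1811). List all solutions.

Since 1811 ≡ 3 (mod 4), a square root of 1258 is 1258^((1811+1)/4) = 1258^453 mod 1811.
Repeated squaring: 1258^2≡1561, 1258^4≡926, 1258^8≡873, 1258^16≡1509, 1258^32≡654, 1258^64≡320, 1258^128≡984, 1258^256≡1182 (mod 1811).
1258^453 = 1258^(256+128+64+4+1) ≡ 1627 (mod 1811).
Check: 1627² = 2647129 ≡ 1258 (mod 1811). The two roots are 184 and 1627.

184, 1627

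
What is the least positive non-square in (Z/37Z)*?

2

(2/37) = −1, so 2 is the smallest positive non-residue mod 37.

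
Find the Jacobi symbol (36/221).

Pull out 2^2: since 221 ≡ 5 (mod 8), (2/221) = -1, so (2/221)^2 = +1.
Reciprocity: 9 ≡ 1 and 221 ≡ 1 (mod 4), so (9/221) = +(221/9).
Reduce top mod 9: now compute (5/9).
Reciprocity: 5 ≡ 1 and 9 ≡ 1 (mod 4), so (5/9) = +(9/5).
Reduce top mod 5: now compute (4/5).
Pull out 2^2: since 5 ≡ 5 (mod 8), (2/5) = -1, so (2/5)^2 = +1.
Reached (1/5) = 1. Collecting the sign flips along the way, the symbol is +1.

1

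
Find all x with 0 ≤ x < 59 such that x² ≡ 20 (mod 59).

Since 59 ≡ 3 (mod 4), a square root of 20 is 20^((59+1)/4) = 20^15 mod 59.
Repeated squaring: 20^2≡46, 20^4≡51, 20^8≡5 (mod 59).
20^15 = 20^(8+4+2+1) ≡ 16 (mod 59).
Check: 16² = 256 ≡ 20 (mod 59). The two roots are 16 and 43.

16, 43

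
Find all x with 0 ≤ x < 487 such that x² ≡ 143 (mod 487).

Since 487 ≡ 3 (mod 4), a square root of 143 is 143^((487+1)/4) = 143^122 mod 487.
Repeated squaring: 143^2≡482, 143^4≡25, 143^8≡138, 143^16≡51, 143^32≡166, 143^64≡284 (mod 487).
143^122 = 143^(64+32+16+8+2) ≡ 282 (mod 487).
Check: 282² = 79524 ≡ 143 (mod 487). The two roots are 205 and 282.

205, 282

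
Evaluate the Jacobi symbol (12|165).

0

Pull out 2^2: since 165 ≡ 5 (mod 8), (2/165) = -1, so (2/165)^2 = +1.
Reciprocity: 3 ≡ 3 and 165 ≡ 1 (mod 4), so (3/165) = +(165/3).
Reduce top mod 3: now compute (0/3).
Top reduces to 0: gcd > 1, so the symbol is 0.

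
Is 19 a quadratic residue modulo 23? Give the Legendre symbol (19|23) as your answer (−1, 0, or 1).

Reciprocity: 19 ≡ 3 and 23 ≡ 3 (mod 4), so (19/23) = −(23/19).
Reduce top mod 19: now compute (4/19).
Pull out 2^2: since 19 ≡ 3 (mod 8), (2/19) = -1, so (2/19)^2 = +1.
Reached (1/19) = 1. Collecting the sign flips along the way, the symbol is -1.

-1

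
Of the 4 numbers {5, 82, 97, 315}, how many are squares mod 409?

(5/409) = +1 → QR.
(82/409) = +1 → QR.
(97/409) = -1 → non-residue.
(315/409) = -1 → non-residue.
Total quadratic residues among the 4: 2.

2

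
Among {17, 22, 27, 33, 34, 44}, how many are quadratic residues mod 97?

4

(17/97) = -1 → non-residue.
(22/97) = +1 → QR.
(27/97) = +1 → QR.
(33/97) = +1 → QR.
(34/97) = -1 → non-residue.
(44/97) = +1 → QR.
Total quadratic residues among the 6: 4.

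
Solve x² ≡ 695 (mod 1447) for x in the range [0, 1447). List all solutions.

Since 1447 ≡ 3 (mod 4), a square root of 695 is 695^((1447+1)/4) = 695^362 mod 1447.
Repeated squaring: 695^2≡1174, 695^4≡732, 695^8≡434, 695^16≡246, 695^32≡1189, 695^64≡2, 695^128≡4, 695^256≡16 (mod 1447).
695^362 = 695^(256+64+32+8+2) ≡ 922 (mod 1447).
Check: 922² = 850084 ≡ 695 (mod 1447). The two roots are 525 and 922.

525, 922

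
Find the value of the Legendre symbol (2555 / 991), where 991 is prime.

Euler's criterion: (2555/991) ≡ 573^495 (mod 991).
573^2 ≡ 308 (mod 991)
573^4 ≡ 719 (mod 991)
573^8 ≡ 650 (mod 991)
573^16 ≡ 334 (mod 991)
573^32 ≡ 564 (mod 991)
573^64 ≡ 976 (mod 991)
573^128 ≡ 225 (mod 991)
573^256 ≡ 84 (mod 991)
573^495 = 573^(256+128+64+32+8+4+2+1) ≡ 1 (mod 991).
Result is 1, so (2555/991) = 1.

1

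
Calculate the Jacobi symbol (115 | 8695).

0

Reciprocity: 115 ≡ 3 and 8695 ≡ 3 (mod 4), so (115/8695) = −(8695/115).
Reduce top mod 115: now compute (70/115).
Pull out 2: since 115 ≡ 3 (mod 8), (2/115) = -1.
Reciprocity: 35 ≡ 3 and 115 ≡ 3 (mod 4), so (35/115) = −(115/35).
Reduce top mod 35: now compute (10/35).
Pull out 2: since 35 ≡ 3 (mod 8), (2/35) = -1.
Reciprocity: 5 ≡ 1 and 35 ≡ 3 (mod 4), so (5/35) = +(35/5).
Reduce top mod 5: now compute (0/5).
Top reduces to 0: gcd > 1, so the symbol is 0.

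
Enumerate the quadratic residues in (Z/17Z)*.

Square k = 1,…,8 (k and 17−k give the same square):
1²=1, 2²=4, 3²=9, 4²=16, 5²≡8, 6²≡2, 7²≡15, 8²≡13 (mod 17).
So the quadratic residues mod 17 are {1, 2, 4, 8, 9, 13, 15, 16}.

1,2,4,8,9,13,15,16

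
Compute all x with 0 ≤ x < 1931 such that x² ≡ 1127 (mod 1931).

Since 1931 ≡ 3 (mod 4), a square root of 1127 is 1127^((1931+1)/4) = 1127^483 mod 1931.
Repeated squaring: 1127^2≡1462, 1127^4≡1758, 1127^8≡964, 1127^16≡485, 1127^32≡1574, 1127^64≡3, 1127^128≡9, 1127^256≡81 (mod 1931).
1127^483 = 1127^(256+128+64+32+2+1) ≡ 740 (mod 1931).
Check: 740² = 547600 ≡ 1127 (mod 1931). The two roots are 740 and 1191.

740, 1191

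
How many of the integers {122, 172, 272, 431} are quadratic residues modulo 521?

1

(122/521) = -1 → non-residue.
(172/521) = -1 → non-residue.
(272/521) = -1 → non-residue.
(431/521) = +1 → QR.
Total quadratic residues among the 4: 1.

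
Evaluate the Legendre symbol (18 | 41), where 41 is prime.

Pull out 2: since 41 ≡ 1 (mod 8), (2/41) = +1.
Reciprocity: 9 ≡ 1 and 41 ≡ 1 (mod 4), so (9/41) = +(41/9).
Reduce top mod 9: now compute (5/9).
Reciprocity: 5 ≡ 1 and 9 ≡ 1 (mod 4), so (5/9) = +(9/5).
Reduce top mod 5: now compute (4/5).
Pull out 2^2: since 5 ≡ 5 (mod 8), (2/5) = -1, so (2/5)^2 = +1.
Reached (1/5) = 1. Collecting the sign flips along the way, the symbol is +1.

1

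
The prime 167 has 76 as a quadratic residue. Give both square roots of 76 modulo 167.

Since 167 ≡ 3 (mod 4), a square root of 76 is 76^((167+1)/4) = 76^42 mod 167.
Repeated squaring: 76^2≡98, 76^4≡85, 76^8≡44, 76^16≡99, 76^32≡115 (mod 167).
76^42 = 76^(32+8+2) ≡ 57 (mod 167).
Check: 57² = 3249 ≡ 76 (mod 167). The two roots are 57 and 110.

57, 110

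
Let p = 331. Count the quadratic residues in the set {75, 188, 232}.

(75/331) = -1 → non-residue.
(188/331) = -1 → non-residue.
(232/331) = +1 → QR.
Total quadratic residues among the 3: 1.

1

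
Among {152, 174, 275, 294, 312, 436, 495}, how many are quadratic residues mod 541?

(152/541) = -1 → non-residue.
(174/541) = +1 → QR.
(275/541) = -1 → non-residue.
(294/541) = -1 → non-residue.
(312/541) = +1 → QR.
(436/541) = +1 → QR.
(495/541) = -1 → non-residue.
Total quadratic residues among the 7: 3.

3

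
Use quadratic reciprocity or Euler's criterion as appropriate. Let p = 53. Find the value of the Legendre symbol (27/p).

Reciprocity: 27 ≡ 3 and 53 ≡ 1 (mod 4), so (27/53) = +(53/27).
Reduce top mod 27: now compute (26/27).
Pull out 2: since 27 ≡ 3 (mod 8), (2/27) = -1.
Reciprocity: 13 ≡ 1 and 27 ≡ 3 (mod 4), so (13/27) = +(27/13).
Reduce top mod 13: now compute (1/13).
Reached (1/13) = 1. Collecting the sign flips along the way, the symbol is -1.

-1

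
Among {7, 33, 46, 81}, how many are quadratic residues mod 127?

(7/127) = -1 → non-residue.
(33/127) = -1 → non-residue.
(46/127) = -1 → non-residue.
(81/127) = +1 → QR.
Total quadratic residues among the 4: 1.

1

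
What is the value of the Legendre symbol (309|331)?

Reciprocity: 309 ≡ 1 and 331 ≡ 3 (mod 4), so (309/331) = +(331/309).
Reduce top mod 309: now compute (22/309).
Pull out 2: since 309 ≡ 5 (mod 8), (2/309) = -1.
Reciprocity: 11 ≡ 3 and 309 ≡ 1 (mod 4), so (11/309) = +(309/11).
Reduce top mod 11: now compute (1/11).
Reached (1/11) = 1. Collecting the sign flips along the way, the symbol is -1.

-1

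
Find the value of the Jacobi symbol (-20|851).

First reduce: -20 ≡ 831 (mod 851).
Reciprocity: 831 ≡ 3 and 851 ≡ 3 (mod 4), so (831/851) = −(851/831).
Reduce top mod 831: now compute (20/831).
Pull out 2^2: since 831 ≡ 7 (mod 8), (2/831) = +1, so (2/831)^2 = +1.
Reciprocity: 5 ≡ 1 and 831 ≡ 3 (mod 4), so (5/831) = +(831/5).
Reduce top mod 5: now compute (1/5).
Reached (1/5) = 1. Collecting the sign flips along the way, the symbol is -1.

-1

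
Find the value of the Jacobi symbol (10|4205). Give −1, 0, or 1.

0

Pull out 2: since 4205 ≡ 5 (mod 8), (2/4205) = -1.
Reciprocity: 5 ≡ 1 and 4205 ≡ 1 (mod 4), so (5/4205) = +(4205/5).
Reduce top mod 5: now compute (0/5).
Top reduces to 0: gcd > 1, so the symbol is 0.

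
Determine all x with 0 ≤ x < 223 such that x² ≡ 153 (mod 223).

61, 162

Since 223 ≡ 3 (mod 4), a square root of 153 is 153^((223+1)/4) = 153^56 mod 223.
Repeated squaring: 153^2≡217, 153^4≡36, 153^8≡181, 153^16≡203, 153^32≡177 (mod 223).
153^56 = 153^(32+16+8) ≡ 162 (mod 223).
Check: 162² = 26244 ≡ 153 (mod 223). The two roots are 61 and 162.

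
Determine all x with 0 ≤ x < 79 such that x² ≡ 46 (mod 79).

Since 79 ≡ 3 (mod 4), a square root of 46 is 46^((79+1)/4) = 46^20 mod 79.
Repeated squaring: 46^2≡62, 46^4≡52, 46^8≡18, 46^16≡8 (mod 79).
46^20 = 46^(16+4) ≡ 21 (mod 79).
Check: 21² = 441 ≡ 46 (mod 79). The two roots are 21 and 58.

21, 58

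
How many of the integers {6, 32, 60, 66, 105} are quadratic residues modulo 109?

(6/109) = -1 → non-residue.
(32/109) = -1 → non-residue.
(60/109) = +1 → QR.
(66/109) = +1 → QR.
(105/109) = +1 → QR.
Total quadratic residues among the 5: 3.

3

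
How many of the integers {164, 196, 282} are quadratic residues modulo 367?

2

(164/367) = +1 → QR.
(196/367) = +1 → QR.
(282/367) = -1 → non-residue.
Total quadratic residues among the 3: 2.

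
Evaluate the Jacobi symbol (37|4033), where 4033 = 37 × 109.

Reciprocity: 37 ≡ 1 and 4033 ≡ 1 (mod 4), so (37/4033) = +(4033/37).
Reduce top mod 37: now compute (0/37).
Top reduces to 0: gcd > 1, so the symbol is 0.

0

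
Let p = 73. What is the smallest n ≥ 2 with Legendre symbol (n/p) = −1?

5

(2/73) = +1, so 2 is a residue.
(3/73) = +1, so 3 is a residue.
(4/73) = +1, so 4 is a residue.
(5/73) = −1, so 5 is the smallest positive non-residue mod 73.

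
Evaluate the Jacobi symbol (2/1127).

1

Pull out 2: since 1127 ≡ 7 (mod 8), (2/1127) = +1.
Reached (1/1127) = 1. Collecting the sign flips along the way, the symbol is +1.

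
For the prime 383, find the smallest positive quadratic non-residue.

5

(2/383) = +1, so 2 is a residue.
(3/383) = +1, so 3 is a residue.
(4/383) = +1, so 4 is a residue.
(5/383) = −1, so 5 is the smallest positive non-residue mod 383.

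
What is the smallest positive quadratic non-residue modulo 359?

(2/359) = +1, so 2 is a residue.
(3/359) = +1, so 3 is a residue.
(4/359) = +1, so 4 is a residue.
(5/359) = +1, so 5 is a residue.
(6/359) = +1, so 6 is a residue.
(7/359) = −1, so 7 is the smallest positive non-residue mod 359.

7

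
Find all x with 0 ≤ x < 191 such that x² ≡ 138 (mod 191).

86, 105

Since 191 ≡ 3 (mod 4), a square root of 138 is 138^((191+1)/4) = 138^48 mod 191.
Repeated squaring: 138^2≡135, 138^4≡80, 138^8≡97, 138^16≡50, 138^32≡17 (mod 191).
138^48 = 138^(32+16) ≡ 86 (mod 191).
Check: 86² = 7396 ≡ 138 (mod 191). The two roots are 86 and 105.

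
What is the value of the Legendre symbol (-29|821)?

1

Euler's criterion: (-29/821) ≡ 792^410 (mod 821).
792^2 ≡ 20 (mod 821)
792^4 ≡ 400 (mod 821)
792^8 ≡ 726 (mod 821)
792^16 ≡ 815 (mod 821)
792^32 ≡ 36 (mod 821)
792^64 ≡ 475 (mod 821)
792^128 ≡ 671 (mod 821)
792^256 ≡ 333 (mod 821)
792^410 = 792^(256+128+16+8+2) ≡ 1 (mod 821).
Result is 1, so (-29/821) = 1.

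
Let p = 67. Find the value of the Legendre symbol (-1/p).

-1

Euler's criterion: (-1/67) ≡ 66^33 (mod 67).
66^2 ≡ 1 (mod 67)
66^4 ≡ 1 (mod 67)
66^8 ≡ 1 (mod 67)
66^16 ≡ 1 (mod 67)
66^32 ≡ 1 (mod 67)
66^33 = 66^(32+1) ≡ 66 (mod 67).
Result is 66 ≡ −1, so (-1/67) = −1.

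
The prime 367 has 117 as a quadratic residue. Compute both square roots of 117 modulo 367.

Since 367 ≡ 3 (mod 4), a square root of 117 is 117^((367+1)/4) = 117^92 mod 367.
Repeated squaring: 117^2≡110, 117^4≡356, 117^8≡121, 117^16≡328, 117^32≡53, 117^64≡240 (mod 367).
117^92 = 117^(64+16+8+4) ≡ 345 (mod 367).
Check: 345² = 119025 ≡ 117 (mod 367). The two roots are 22 and 345.

22, 345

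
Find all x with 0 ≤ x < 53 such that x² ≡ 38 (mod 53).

53 ≡ 1 (mod 4), so we find a root by search.
Trying successive values, 12² = 144 ≡ 38 (mod 53). The other root is 53 − 12 = 41.

12, 41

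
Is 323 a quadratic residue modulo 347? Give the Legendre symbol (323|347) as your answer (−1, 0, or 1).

1

Reciprocity: 323 ≡ 3 and 347 ≡ 3 (mod 4), so (323/347) = −(347/323).
Reduce top mod 323: now compute (24/323).
Pull out 2^3: since 323 ≡ 3 (mod 8), (2/323) = -1, so (2/323)^3 = -1.
Reciprocity: 3 ≡ 3 and 323 ≡ 3 (mod 4), so (3/323) = −(323/3).
Reduce top mod 3: now compute (2/3).
Pull out 2: since 3 ≡ 3 (mod 8), (2/3) = -1.
Reached (1/3) = 1. Collecting the sign flips along the way, the symbol is +1.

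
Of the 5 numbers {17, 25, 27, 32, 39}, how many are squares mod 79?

2

(17/79) = -1 → non-residue.
(25/79) = +1 → QR.
(27/79) = -1 → non-residue.
(32/79) = +1 → QR.
(39/79) = -1 → non-residue.
Total quadratic residues among the 5: 2.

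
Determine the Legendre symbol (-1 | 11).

-1

Euler's criterion: (-1/11) ≡ 10^5 (mod 11).
10^2 ≡ 1 (mod 11)
10^4 ≡ 1 (mod 11)
10^5 = 10^(4+1) ≡ 10 (mod 11).
Result is 10 ≡ −1, so (-1/11) = −1.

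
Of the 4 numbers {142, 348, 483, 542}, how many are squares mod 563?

(142/563) = -1 → non-residue.
(348/563) = -1 → non-residue.
(483/563) = +1 → QR.
(542/563) = -1 → non-residue.
Total quadratic residues among the 4: 1.

1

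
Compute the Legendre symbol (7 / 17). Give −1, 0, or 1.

Reciprocity: 7 ≡ 3 and 17 ≡ 1 (mod 4), so (7/17) = +(17/7).
Reduce top mod 7: now compute (3/7).
Reciprocity: 3 ≡ 3 and 7 ≡ 3 (mod 4), so (3/7) = −(7/3).
Reduce top mod 3: now compute (1/3).
Reached (1/3) = 1. Collecting the sign flips along the way, the symbol is -1.

-1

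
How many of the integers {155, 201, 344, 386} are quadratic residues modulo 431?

0

(155/431) = -1 → non-residue.
(201/431) = -1 → non-residue.
(344/431) = -1 → non-residue.
(386/431) = -1 → non-residue.
Total quadratic residues among the 4: 0.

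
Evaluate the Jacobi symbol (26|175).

-1

Pull out 2: since 175 ≡ 7 (mod 8), (2/175) = +1.
Reciprocity: 13 ≡ 1 and 175 ≡ 3 (mod 4), so (13/175) = +(175/13).
Reduce top mod 13: now compute (6/13).
Pull out 2: since 13 ≡ 5 (mod 8), (2/13) = -1.
Reciprocity: 3 ≡ 3 and 13 ≡ 1 (mod 4), so (3/13) = +(13/3).
Reduce top mod 3: now compute (1/3).
Reached (1/3) = 1. Collecting the sign flips along the way, the symbol is -1.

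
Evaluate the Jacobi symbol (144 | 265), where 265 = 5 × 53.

1

Pull out 2^4: since 265 ≡ 1 (mod 8), (2/265) = +1, so (2/265)^4 = +1.
Reciprocity: 9 ≡ 1 and 265 ≡ 1 (mod 4), so (9/265) = +(265/9).
Reduce top mod 9: now compute (4/9).
Pull out 2^2: since 9 ≡ 1 (mod 8), (2/9) = +1, so (2/9)^2 = +1.
Reached (1/9) = 1. Collecting the sign flips along the way, the symbol is +1.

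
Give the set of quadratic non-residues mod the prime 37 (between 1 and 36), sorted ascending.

2 5 6 8 13 14 15 17 18 19 20 22 23 24 29 31 32 35

Square k = 1,…,18 (k and 37−k give the same square):
1²=1, 2²=4, 3²=9, 4²=16, 5²=25, 6²=36, 7²≡12, 8²≡27, 9²≡7, 10²≡26, 11²≡10, 12²≡33, 13²≡21, 14²≡11, 15²≡3, 16²≡34, 17²≡30, 18²≡28 (mod 37).
The residues are {1, 3, 4, 7, 9, 10, 11, 12, 16, 21, 25, 26, 27, 28, 30, 33, 34, 36}; the non-residues are the remaining 18 nonzero classes.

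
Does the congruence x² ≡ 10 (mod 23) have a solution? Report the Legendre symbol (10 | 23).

-1

Pull out 2: since 23 ≡ 7 (mod 8), (2/23) = +1.
Reciprocity: 5 ≡ 1 and 23 ≡ 3 (mod 4), so (5/23) = +(23/5).
Reduce top mod 5: now compute (3/5).
Reciprocity: 3 ≡ 3 and 5 ≡ 1 (mod 4), so (3/5) = +(5/3).
Reduce top mod 3: now compute (2/3).
Pull out 2: since 3 ≡ 3 (mod 8), (2/3) = -1.
Reached (1/3) = 1. Collecting the sign flips along the way, the symbol is -1.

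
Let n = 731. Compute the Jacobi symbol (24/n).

Pull out 2^3: since 731 ≡ 3 (mod 8), (2/731) = -1, so (2/731)^3 = -1.
Reciprocity: 3 ≡ 3 and 731 ≡ 3 (mod 4), so (3/731) = −(731/3).
Reduce top mod 3: now compute (2/3).
Pull out 2: since 3 ≡ 3 (mod 8), (2/3) = -1.
Reached (1/3) = 1. Collecting the sign flips along the way, the symbol is -1.

-1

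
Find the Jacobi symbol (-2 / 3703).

First reduce: -2 ≡ 3701 (mod 3703).
Reciprocity: 3701 ≡ 1 and 3703 ≡ 3 (mod 4), so (3701/3703) = +(3703/3701).
Reduce top mod 3701: now compute (2/3701).
Pull out 2: since 3701 ≡ 5 (mod 8), (2/3701) = -1.
Reached (1/3701) = 1. Collecting the sign flips along the way, the symbol is -1.

-1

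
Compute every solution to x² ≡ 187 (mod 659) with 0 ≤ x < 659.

Since 659 ≡ 3 (mod 4), a square root of 187 is 187^((659+1)/4) = 187^165 mod 659.
Repeated squaring: 187^2≡42, 187^4≡446, 187^8≡557, 187^16≡519, 187^32≡489, 187^64≡563, 187^128≡649 (mod 659).
187^165 = 187^(128+32+4+1) ≡ 209 (mod 659).
Check: 209² = 43681 ≡ 187 (mod 659). The two roots are 209 and 450.

209, 450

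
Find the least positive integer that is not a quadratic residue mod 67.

(2/67) = −1, so 2 is the smallest positive non-residue mod 67.

2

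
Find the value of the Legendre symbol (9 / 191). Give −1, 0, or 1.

1

Reciprocity: 9 ≡ 1 and 191 ≡ 3 (mod 4), so (9/191) = +(191/9).
Reduce top mod 9: now compute (2/9).
Pull out 2: since 9 ≡ 1 (mod 8), (2/9) = +1.
Reached (1/9) = 1. Collecting the sign flips along the way, the symbol is +1.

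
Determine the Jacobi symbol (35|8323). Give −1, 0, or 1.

Reciprocity: 35 ≡ 3 and 8323 ≡ 3 (mod 4), so (35/8323) = −(8323/35).
Reduce top mod 35: now compute (28/35).
Pull out 2^2: since 35 ≡ 3 (mod 8), (2/35) = -1, so (2/35)^2 = +1.
Reciprocity: 7 ≡ 3 and 35 ≡ 3 (mod 4), so (7/35) = −(35/7).
Reduce top mod 7: now compute (0/7).
Top reduces to 0: gcd > 1, so the symbol is 0.

0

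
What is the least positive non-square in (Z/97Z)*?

(2/97) = +1, so 2 is a residue.
(3/97) = +1, so 3 is a residue.
(4/97) = +1, so 4 is a residue.
(5/97) = −1, so 5 is the smallest positive non-residue mod 97.

5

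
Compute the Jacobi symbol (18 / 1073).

1

Pull out 2: since 1073 ≡ 1 (mod 8), (2/1073) = +1.
Reciprocity: 9 ≡ 1 and 1073 ≡ 1 (mod 4), so (9/1073) = +(1073/9).
Reduce top mod 9: now compute (2/9).
Pull out 2: since 9 ≡ 1 (mod 8), (2/9) = +1.
Reached (1/9) = 1. Collecting the sign flips along the way, the symbol is +1.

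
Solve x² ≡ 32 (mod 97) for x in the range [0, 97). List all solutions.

97 ≡ 1 (mod 4), so we find a root by search.
Trying successive values, 41² = 1681 ≡ 32 (mod 97). The other root is 97 − 41 = 56.

41, 56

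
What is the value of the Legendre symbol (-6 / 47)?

-1

First reduce: -6 ≡ 41 (mod 47).
Reciprocity: 41 ≡ 1 and 47 ≡ 3 (mod 4), so (41/47) = +(47/41).
Reduce top mod 41: now compute (6/41).
Pull out 2: since 41 ≡ 1 (mod 8), (2/41) = +1.
Reciprocity: 3 ≡ 3 and 41 ≡ 1 (mod 4), so (3/41) = +(41/3).
Reduce top mod 3: now compute (2/3).
Pull out 2: since 3 ≡ 3 (mod 8), (2/3) = -1.
Reached (1/3) = 1. Collecting the sign flips along the way, the symbol is -1.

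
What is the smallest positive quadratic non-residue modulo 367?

(2/367) = +1, so 2 is a residue.
(3/367) = −1, so 3 is the smallest positive non-residue mod 367.

3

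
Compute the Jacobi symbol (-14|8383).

1

First reduce: -14 ≡ 8369 (mod 8383).
Reciprocity: 8369 ≡ 1 and 8383 ≡ 3 (mod 4), so (8369/8383) = +(8383/8369).
Reduce top mod 8369: now compute (14/8369).
Pull out 2: since 8369 ≡ 1 (mod 8), (2/8369) = +1.
Reciprocity: 7 ≡ 3 and 8369 ≡ 1 (mod 4), so (7/8369) = +(8369/7).
Reduce top mod 7: now compute (4/7).
Pull out 2^2: since 7 ≡ 7 (mod 8), (2/7) = +1, so (2/7)^2 = +1.
Reached (1/7) = 1. Collecting the sign flips along the way, the symbol is +1.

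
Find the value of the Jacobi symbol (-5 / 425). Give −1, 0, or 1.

First reduce: -5 ≡ 420 (mod 425).
Pull out 2^2: since 425 ≡ 1 (mod 8), (2/425) = +1, so (2/425)^2 = +1.
Reciprocity: 105 ≡ 1 and 425 ≡ 1 (mod 4), so (105/425) = +(425/105).
Reduce top mod 105: now compute (5/105).
Reciprocity: 5 ≡ 1 and 105 ≡ 1 (mod 4), so (5/105) = +(105/5).
Reduce top mod 5: now compute (0/5).
Top reduces to 0: gcd > 1, so the symbol is 0.

0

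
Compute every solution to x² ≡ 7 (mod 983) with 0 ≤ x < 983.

410, 573

Since 983 ≡ 3 (mod 4), a square root of 7 is 7^((983+1)/4) = 7^246 mod 983.
Repeated squaring: 7^2≡49, 7^4≡435, 7^8≡489, 7^16≡252, 7^32≡592, 7^64≡516, 7^128≡846 (mod 983).
7^246 = 7^(128+64+32+16+4+2) ≡ 573 (mod 983).
Check: 573² = 328329 ≡ 7 (mod 983). The two roots are 410 and 573.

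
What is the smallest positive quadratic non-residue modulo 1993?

(2/1993) = +1, so 2 is a residue.
(3/1993) = +1, so 3 is a residue.
(4/1993) = +1, so 4 is a residue.
(5/1993) = −1, so 5 is the smallest positive non-residue mod 1993.

5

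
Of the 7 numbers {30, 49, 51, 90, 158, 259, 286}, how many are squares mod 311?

4

(30/311) = +1 → QR.
(49/311) = +1 → QR.
(51/311) = -1 → non-residue.
(90/311) = +1 → QR.
(158/311) = +1 → QR.
(259/311) = -1 → non-residue.
(286/311) = -1 → non-residue.
Total quadratic residues among the 7: 4.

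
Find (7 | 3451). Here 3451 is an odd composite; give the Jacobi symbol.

0

Reciprocity: 7 ≡ 3 and 3451 ≡ 3 (mod 4), so (7/3451) = −(3451/7).
Reduce top mod 7: now compute (0/7).
Top reduces to 0: gcd > 1, so the symbol is 0.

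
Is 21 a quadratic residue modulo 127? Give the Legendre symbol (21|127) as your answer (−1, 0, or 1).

1

Euler's criterion: (21/127) ≡ 21^63 (mod 127).
21^2 ≡ 60 (mod 127)
21^4 ≡ 44 (mod 127)
21^8 ≡ 31 (mod 127)
21^16 ≡ 72 (mod 127)
21^32 ≡ 104 (mod 127)
21^63 = 21^(32+16+8+4+2+1) ≡ 1 (mod 127).
Result is 1, so (21/127) = 1.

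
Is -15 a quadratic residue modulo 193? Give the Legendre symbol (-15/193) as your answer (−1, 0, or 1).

Euler's criterion: (-15/193) ≡ 178^96 (mod 193).
178^2 ≡ 32 (mod 193)
178^4 ≡ 59 (mod 193)
178^8 ≡ 7 (mod 193)
178^16 ≡ 49 (mod 193)
178^32 ≡ 85 (mod 193)
178^64 ≡ 84 (mod 193)
178^96 = 178^(64+32) ≡ 192 (mod 193).
Result is 192 ≡ −1, so (-15/193) = −1.

-1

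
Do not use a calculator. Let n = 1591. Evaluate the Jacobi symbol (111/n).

Reciprocity: 111 ≡ 3 and 1591 ≡ 3 (mod 4), so (111/1591) = −(1591/111).
Reduce top mod 111: now compute (37/111).
Reciprocity: 37 ≡ 1 and 111 ≡ 3 (mod 4), so (37/111) = +(111/37).
Reduce top mod 37: now compute (0/37).
Top reduces to 0: gcd > 1, so the symbol is 0.

0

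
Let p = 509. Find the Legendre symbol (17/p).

1

Reciprocity: 17 ≡ 1 and 509 ≡ 1 (mod 4), so (17/509) = +(509/17).
Reduce top mod 17: now compute (16/17).
Pull out 2^4: since 17 ≡ 1 (mod 8), (2/17) = +1, so (2/17)^4 = +1.
Reached (1/17) = 1. Collecting the sign flips along the way, the symbol is +1.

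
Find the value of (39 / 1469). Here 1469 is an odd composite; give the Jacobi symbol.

Reciprocity: 39 ≡ 3 and 1469 ≡ 1 (mod 4), so (39/1469) = +(1469/39).
Reduce top mod 39: now compute (26/39).
Pull out 2: since 39 ≡ 7 (mod 8), (2/39) = +1.
Reciprocity: 13 ≡ 1 and 39 ≡ 3 (mod 4), so (13/39) = +(39/13).
Reduce top mod 13: now compute (0/13).
Top reduces to 0: gcd > 1, so the symbol is 0.

0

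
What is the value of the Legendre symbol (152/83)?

1

Euler's criterion: (152/83) ≡ 69^41 (mod 83).
69^2 ≡ 30 (mod 83)
69^4 ≡ 70 (mod 83)
69^8 ≡ 3 (mod 83)
69^16 ≡ 9 (mod 83)
69^32 ≡ 81 (mod 83)
69^41 = 69^(32+8+1) ≡ 1 (mod 83).
Result is 1, so (152/83) = 1.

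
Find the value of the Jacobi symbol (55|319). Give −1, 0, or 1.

0

Reciprocity: 55 ≡ 3 and 319 ≡ 3 (mod 4), so (55/319) = −(319/55).
Reduce top mod 55: now compute (44/55).
Pull out 2^2: since 55 ≡ 7 (mod 8), (2/55) = +1, so (2/55)^2 = +1.
Reciprocity: 11 ≡ 3 and 55 ≡ 3 (mod 4), so (11/55) = −(55/11).
Reduce top mod 11: now compute (0/11).
Top reduces to 0: gcd > 1, so the symbol is 0.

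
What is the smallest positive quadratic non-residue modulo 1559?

17

(2/1559) = +1, so 2 is a residue.
(3/1559) = +1, so 3 is a residue.
(4/1559) = +1, so 4 is a residue.
(5/1559) = +1, so 5 is a residue.
(6/1559) = +1, so 6 is a residue.
(7/1559) = +1, so 7 is a residue.
(8/1559) = +1, so 8 is a residue.
(9/1559) = +1, so 9 is a residue.
(10/1559) = +1, so 10 is a residue.
(11/1559) = +1, so 11 is a residue.
(12/1559) = +1, so 12 is a residue.
(13/1559) = +1, so 13 is a residue.
(14/1559) = +1, so 14 is a residue.
(15/1559) = +1, so 15 is a residue.
(16/1559) = +1, so 16 is a residue.
(17/1559) = −1, so 17 is the smallest positive non-residue mod 1559.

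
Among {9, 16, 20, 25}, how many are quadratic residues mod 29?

4

(9/29) = +1 → QR.
(16/29) = +1 → QR.
(20/29) = +1 → QR.
(25/29) = +1 → QR.
Total quadratic residues among the 4: 4.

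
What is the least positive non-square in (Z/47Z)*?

(2/47) = +1, so 2 is a residue.
(3/47) = +1, so 3 is a residue.
(4/47) = +1, so 4 is a residue.
(5/47) = −1, so 5 is the smallest positive non-residue mod 47.

5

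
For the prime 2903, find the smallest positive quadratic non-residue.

(2/2903) = +1, so 2 is a residue.
(3/2903) = +1, so 3 is a residue.
(4/2903) = +1, so 4 is a residue.
(5/2903) = −1, so 5 is the smallest positive non-residue mod 2903.

5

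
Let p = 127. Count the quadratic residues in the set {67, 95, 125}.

0

(67/127) = -1 → non-residue.
(95/127) = -1 → non-residue.
(125/127) = -1 → non-residue.
Total quadratic residues among the 3: 0.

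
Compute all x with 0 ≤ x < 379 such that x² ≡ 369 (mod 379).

Since 379 ≡ 3 (mod 4), a square root of 369 is 369^((379+1)/4) = 369^95 mod 379.
Repeated squaring: 369^2≡100, 369^4≡146, 369^8≡92, 369^16≡126, 369^32≡337, 369^64≡248 (mod 379).
369^95 = 369^(64+16+8+4+2+1) ≡ 132 (mod 379).
Check: 132² = 17424 ≡ 369 (mod 379). The two roots are 132 and 247.

132, 247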